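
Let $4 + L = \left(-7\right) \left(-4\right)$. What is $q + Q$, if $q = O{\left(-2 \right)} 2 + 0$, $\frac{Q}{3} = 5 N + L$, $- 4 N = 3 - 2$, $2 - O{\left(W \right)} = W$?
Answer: $\frac{305}{4} \approx 76.25$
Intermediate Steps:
$O{\left(W \right)} = 2 - W$
$N = - \frac{1}{4}$ ($N = - \frac{3 - 2}{4} = \left(- \frac{1}{4}\right) 1 = - \frac{1}{4} \approx -0.25$)
$L = 24$ ($L = -4 - -28 = -4 + 28 = 24$)
$Q = \frac{273}{4}$ ($Q = 3 \left(5 \left(- \frac{1}{4}\right) + 24\right) = 3 \left(- \frac{5}{4} + 24\right) = 3 \cdot \frac{91}{4} = \frac{273}{4} \approx 68.25$)
$q = 8$ ($q = \left(2 - -2\right) 2 + 0 = \left(2 + 2\right) 2 + 0 = 4 \cdot 2 + 0 = 8 + 0 = 8$)
$q + Q = 8 + \frac{273}{4} = \frac{305}{4}$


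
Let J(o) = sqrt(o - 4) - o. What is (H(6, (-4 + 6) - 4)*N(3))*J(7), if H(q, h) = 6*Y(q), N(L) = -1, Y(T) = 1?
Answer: 42 - 6*sqrt(3) ≈ 31.608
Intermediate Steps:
H(q, h) = 6 (H(q, h) = 6*1 = 6)
J(o) = sqrt(-4 + o) - o
(H(6, (-4 + 6) - 4)*N(3))*J(7) = (6*(-1))*(sqrt(-4 + 7) - 1*7) = -6*(sqrt(3) - 7) = -6*(-7 + sqrt(3)) = 42 - 6*sqrt(3)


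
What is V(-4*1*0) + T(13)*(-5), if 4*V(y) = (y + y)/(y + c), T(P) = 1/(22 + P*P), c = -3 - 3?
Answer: -5/191 ≈ -0.026178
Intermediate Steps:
c = -6
T(P) = 1/(22 + P²)
V(y) = y/(2*(-6 + y)) (V(y) = ((y + y)/(y - 6))/4 = ((2*y)/(-6 + y))/4 = (2*y/(-6 + y))/4 = y/(2*(-6 + y)))
V(-4*1*0) + T(13)*(-5) = (-4*1*0)/(2*(-6 - 4*1*0)) - 5/(22 + 13²) = (-4*0)/(2*(-6 - 4*0)) - 5/(22 + 169) = (½)*0/(-6 + 0) - 5/191 = (½)*0/(-6) + (1/191)*(-5) = (½)*0*(-⅙) - 5/191 = 0 - 5/191 = -5/191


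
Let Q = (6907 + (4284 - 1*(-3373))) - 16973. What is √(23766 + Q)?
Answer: 3*√2373 ≈ 146.14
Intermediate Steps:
Q = -2409 (Q = (6907 + (4284 + 3373)) - 16973 = (6907 + 7657) - 16973 = 14564 - 16973 = -2409)
√(23766 + Q) = √(23766 - 2409) = √21357 = 3*√2373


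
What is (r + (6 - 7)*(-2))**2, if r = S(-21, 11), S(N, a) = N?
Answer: 361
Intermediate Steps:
r = -21
(r + (6 - 7)*(-2))**2 = (-21 + (6 - 7)*(-2))**2 = (-21 - 1*(-2))**2 = (-21 + 2)**2 = (-19)**2 = 361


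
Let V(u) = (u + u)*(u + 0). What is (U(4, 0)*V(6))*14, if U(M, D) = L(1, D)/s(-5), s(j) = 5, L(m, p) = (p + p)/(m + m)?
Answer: 0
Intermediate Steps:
L(m, p) = p/m (L(m, p) = (2*p)/((2*m)) = (2*p)*(1/(2*m)) = p/m)
V(u) = 2*u**2 (V(u) = (2*u)*u = 2*u**2)
U(M, D) = D/5 (U(M, D) = (D/1)/5 = (D*1)*(1/5) = D*(1/5) = D/5)
(U(4, 0)*V(6))*14 = (((1/5)*0)*(2*6**2))*14 = (0*(2*36))*14 = (0*72)*14 = 0*14 = 0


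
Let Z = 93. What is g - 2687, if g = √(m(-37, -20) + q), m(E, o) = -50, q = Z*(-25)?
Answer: -2687 + 5*I*√95 ≈ -2687.0 + 48.734*I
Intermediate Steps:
q = -2325 (q = 93*(-25) = -2325)
g = 5*I*√95 (g = √(-50 - 2325) = √(-2375) = 5*I*√95 ≈ 48.734*I)
g - 2687 = 5*I*√95 - 2687 = -2687 + 5*I*√95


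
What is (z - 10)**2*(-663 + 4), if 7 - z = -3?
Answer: 0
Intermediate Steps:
z = 10 (z = 7 - 1*(-3) = 7 + 3 = 10)
(z - 10)**2*(-663 + 4) = (10 - 10)**2*(-663 + 4) = 0**2*(-659) = 0*(-659) = 0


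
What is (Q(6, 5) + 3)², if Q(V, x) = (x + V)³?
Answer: 1779556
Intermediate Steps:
Q(V, x) = (V + x)³
(Q(6, 5) + 3)² = ((6 + 5)³ + 3)² = (11³ + 3)² = (1331 + 3)² = 1334² = 1779556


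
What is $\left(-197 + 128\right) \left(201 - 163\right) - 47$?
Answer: $-2669$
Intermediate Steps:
$\left(-197 + 128\right) \left(201 - 163\right) - 47 = \left(-69\right) 38 - 47 = -2622 - 47 = -2669$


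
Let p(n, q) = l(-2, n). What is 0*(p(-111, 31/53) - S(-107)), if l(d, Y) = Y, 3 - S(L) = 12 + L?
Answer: 0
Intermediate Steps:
S(L) = -9 - L (S(L) = 3 - (12 + L) = 3 + (-12 - L) = -9 - L)
p(n, q) = n
0*(p(-111, 31/53) - S(-107)) = 0*(-111 - (-9 - 1*(-107))) = 0*(-111 - (-9 + 107)) = 0*(-111 - 1*98) = 0*(-111 - 98) = 0*(-209) = 0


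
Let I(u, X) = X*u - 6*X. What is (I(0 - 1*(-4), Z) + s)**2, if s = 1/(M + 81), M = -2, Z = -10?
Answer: 2499561/6241 ≈ 400.51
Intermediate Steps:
I(u, X) = -6*X + X*u
s = 1/79 (s = 1/(-2 + 81) = 1/79 ≈ 0.012658)
(I(0 - 1*(-4), Z) + s)**2 = (-10*(-6 + (0 - 1*(-4))) + 1/79)**2 = (-10*(-6 + (0 + 4)) + 1/79)**2 = (-10*(-6 + 4) + 1/79)**2 = (-10*(-2) + 1/79)**2 = (20 + 1/79)**2 = (1581/79)**2 = 2499561/6241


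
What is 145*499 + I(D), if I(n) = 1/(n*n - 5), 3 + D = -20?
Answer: 37914021/524 ≈ 72355.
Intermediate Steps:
D = -23 (D = -3 - 20 = -23)
I(n) = 1/(-5 + n²) (I(n) = 1/(n² - 5) = 1/(-5 + n²))
145*499 + I(D) = 145*499 + 1/(-5 + (-23)²) = 72355 + 1/(-5 + 529) = 72355 + 1/524 = 37914021/524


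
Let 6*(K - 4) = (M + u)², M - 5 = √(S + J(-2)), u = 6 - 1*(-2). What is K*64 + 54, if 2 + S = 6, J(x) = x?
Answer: 2134 + 832*√2/3 ≈ 2526.2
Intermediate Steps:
S = 4 (S = -2 + 6 = 4)
u = 8 (u = 6 + 2 = 8)
M = 5 + √2 (M = 5 + √(4 - 2) = 5 + √2 ≈ 6.4142)
K = 4 + (13 + √2)²/6 (K = 4 + ((5 + √2) + 8)²/6 = 4 + (13 + √2)²/6 ≈ 38.628)
K*64 + 54 = (65/2 + 13*√2/3)*64 + 54 = (2080 + 832*√2/3) + 54 = 2134 + 832*√2/3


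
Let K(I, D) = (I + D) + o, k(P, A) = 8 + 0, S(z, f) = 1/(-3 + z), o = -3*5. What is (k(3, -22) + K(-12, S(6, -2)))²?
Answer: 3136/9 ≈ 348.44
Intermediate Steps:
o = -15
k(P, A) = 8
K(I, D) = -15 + D + I (K(I, D) = (I + D) - 15 = (D + I) - 15 = -15 + D + I)
(k(3, -22) + K(-12, S(6, -2)))² = (8 + (-15 + 1/(-3 + 6) - 12))² = (8 + (-15 + 1/3 - 12))² = (8 + (-15 + ⅓ - 12))² = (8 - 80/3)² = (-56/3)² = 3136/9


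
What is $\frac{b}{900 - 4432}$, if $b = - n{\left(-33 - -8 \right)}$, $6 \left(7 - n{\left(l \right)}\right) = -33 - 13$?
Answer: $\frac{11}{2649} \approx 0.0041525$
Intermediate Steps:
$n{\left(l \right)} = \frac{44}{3}$ ($n{\left(l \right)} = 7 - \frac{-33 - 13}{6} = 7 - - \frac{23}{3} = 7 + \frac{23}{3} = \frac{44}{3}$)
$b = - \frac{44}{3}$ ($b = \left(-1\right) \frac{44}{3} = - \frac{44}{3} \approx -14.667$)
$\frac{b}{900 - 4432} = - \frac{44}{3 \left(900 - 4432\right)} = - \frac{44}{3 \left(-3532\right)} = \left(- \frac{44}{3}\right) \left(- \frac{1}{3532}\right) = \frac{11}{2649}$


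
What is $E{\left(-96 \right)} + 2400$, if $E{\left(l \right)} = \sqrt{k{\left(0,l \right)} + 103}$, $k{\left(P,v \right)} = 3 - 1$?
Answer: $2400 + \sqrt{105} \approx 2410.2$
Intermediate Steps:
$k{\left(P,v \right)} = 2$
$E{\left(l \right)} = \sqrt{105}$ ($E{\left(l \right)} = \sqrt{2 + 103} = \sqrt{105}$)
$E{\left(-96 \right)} + 2400 = \sqrt{105} + 2400 = 2400 + \sqrt{105}$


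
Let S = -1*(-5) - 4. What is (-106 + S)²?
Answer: 11025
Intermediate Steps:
S = 1 (S = 5 - 4 = 1)
(-106 + S)² = (-106 + 1)² = (-105)² = 11025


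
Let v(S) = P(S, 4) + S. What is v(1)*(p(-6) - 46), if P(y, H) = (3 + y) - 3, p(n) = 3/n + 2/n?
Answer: -281/3 ≈ -93.667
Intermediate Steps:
p(n) = 5/n
P(y, H) = y
v(S) = 2*S (v(S) = S + S = 2*S)
v(1)*(p(-6) - 46) = (2*1)*(5/(-6) - 46) = 2*(5*(-⅙) - 46) = 2*(-⅚ - 46) = 2*(-281/6) = -281/3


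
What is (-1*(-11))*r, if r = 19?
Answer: 209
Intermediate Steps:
(-1*(-11))*r = -1*(-11)*19 = 11*19 = 209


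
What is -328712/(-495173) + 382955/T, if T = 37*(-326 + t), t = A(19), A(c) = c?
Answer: -185895136607/5624670107 ≈ -33.050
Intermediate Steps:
t = 19
T = -11359 (T = 37*(-326 + 19) = 37*(-307) = -11359)
-328712/(-495173) + 382955/T = -328712/(-495173) + 382955/(-11359) = -328712*(-1/495173) + 382955*(-1/11359) = 328712/495173 - 382955/11359 = -185895136607/5624670107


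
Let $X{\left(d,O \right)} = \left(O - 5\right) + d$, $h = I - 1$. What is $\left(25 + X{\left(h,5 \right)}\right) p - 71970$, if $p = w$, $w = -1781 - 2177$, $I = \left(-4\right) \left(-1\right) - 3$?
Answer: $-170920$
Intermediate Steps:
$I = 1$ ($I = 4 - 3 = 1$)
$w = -3958$
$h = 0$ ($h = 1 - 1 = 0$)
$X{\left(d,O \right)} = -5 + O + d$ ($X{\left(d,O \right)} = \left(-5 + O\right) + d = -5 + O + d$)
$p = -3958$
$\left(25 + X{\left(h,5 \right)}\right) p - 71970 = \left(25 + \left(-5 + 5 + 0\right)\right) \left(-3958\right) - 71970 = \left(25 + 0\right) \left(-3958\right) - 71970 = 25 \left(-3958\right) - 71970 = -98950 - 71970 = -170920$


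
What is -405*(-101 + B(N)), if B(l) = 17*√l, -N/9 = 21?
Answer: 40905 - 20655*I*√21 ≈ 40905.0 - 94653.0*I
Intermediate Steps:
N = -189 (N = -9*21 = -189)
-405*(-101 + B(N)) = -405*(-101 + 17*√(-189)) = -405*(-101 + 17*(3*I*√21)) = -405*(-101 + 51*I*√21) = 40905 - 20655*I*√21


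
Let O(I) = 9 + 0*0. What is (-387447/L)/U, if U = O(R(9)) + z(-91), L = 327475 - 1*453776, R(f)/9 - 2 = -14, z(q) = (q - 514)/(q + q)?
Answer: 10073622/40470449 ≈ 0.24891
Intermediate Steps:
z(q) = (-514 + q)/(2*q) (z(q) = (-514 + q)/((2*q)) = (-514 + q)*(1/(2*q)) = (-514 + q)/(2*q))
R(f) = -108 (R(f) = 18 + 9*(-14) = 18 - 126 = -108)
L = -126301 (L = 327475 - 453776 = -126301)
O(I) = 9 (O(I) = 9 + 0 = 9)
U = 2243/182 (U = 9 + (½)*(-514 - 91)/(-91) = 9 + (½)*(-1/91)*(-605) = 9 + 605/182 = 2243/182 ≈ 12.324)
(-387447/L)/U = (-387447/(-126301))/(2243/182) = -387447*(-1/126301)*(182/2243) = (387447/126301)*(182/2243) = 10073622/40470449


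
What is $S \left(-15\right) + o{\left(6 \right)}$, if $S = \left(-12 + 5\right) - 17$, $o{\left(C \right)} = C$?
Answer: $366$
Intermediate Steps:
$S = -24$ ($S = -7 - 17 = -24$)
$S \left(-15\right) + o{\left(6 \right)} = \left(-24\right) \left(-15\right) + 6 = 360 + 6 = 366$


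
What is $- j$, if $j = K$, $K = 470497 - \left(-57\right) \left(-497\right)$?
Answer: $-442168$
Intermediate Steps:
$K = 442168$ ($K = 470497 - 28329 = 442168$)
$j = 442168$
$- j = \left(-1\right) 442168 = -442168$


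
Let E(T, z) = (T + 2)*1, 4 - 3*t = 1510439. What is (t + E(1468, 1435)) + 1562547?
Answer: 3181616/3 ≈ 1.0605e+6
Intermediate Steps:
t = -1510435/3 (t = 4/3 - ⅓*1510439 = 4/3 - 1510439/3 = -1510435/3 ≈ -5.0348e+5)
E(T, z) = 2 + T (E(T, z) = (2 + T)*1 = 2 + T)
(t + E(1468, 1435)) + 1562547 = (-1510435/3 + (2 + 1468)) + 1562547 = (-1510435/3 + 1470) + 1562547 = -1506025/3 + 1562547 = 3181616/3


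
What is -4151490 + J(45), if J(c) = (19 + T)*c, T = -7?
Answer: -4150950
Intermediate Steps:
J(c) = 12*c (J(c) = (19 - 7)*c = 12*c)
-4151490 + J(45) = -4151490 + 12*45 = -4151490 + 540 = -4150950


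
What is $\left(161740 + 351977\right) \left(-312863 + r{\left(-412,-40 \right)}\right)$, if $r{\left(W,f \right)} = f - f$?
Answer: $-160723041771$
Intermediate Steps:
$r{\left(W,f \right)} = 0$
$\left(161740 + 351977\right) \left(-312863 + r{\left(-412,-40 \right)}\right) = \left(161740 + 351977\right) \left(-312863 + 0\right) = 513717 \left(-312863\right) = -160723041771$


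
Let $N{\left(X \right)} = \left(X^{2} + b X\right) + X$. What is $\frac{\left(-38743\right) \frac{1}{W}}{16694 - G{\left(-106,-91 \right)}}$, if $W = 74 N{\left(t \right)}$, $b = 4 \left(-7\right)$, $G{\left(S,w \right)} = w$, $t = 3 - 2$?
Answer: $\frac{38743}{32294340} \approx 0.0011997$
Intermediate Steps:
$t = 1$
$b = -28$
$N{\left(X \right)} = X^{2} - 27 X$ ($N{\left(X \right)} = \left(X^{2} - 28 X\right) + X = X^{2} - 27 X$)
$W = -1924$ ($W = 74 \cdot 1 \left(-27 + 1\right) = 74 \cdot 1 \left(-26\right) = 74 \left(-26\right) = -1924$)
$\frac{\left(-38743\right) \frac{1}{W}}{16694 - G{\left(-106,-91 \right)}} = \frac{\left(-38743\right) \frac{1}{-1924}}{16694 - -91} = \frac{\left(-38743\right) \left(- \frac{1}{1924}\right)}{16694 + 91} = \frac{38743}{1924 \cdot 16785} = \frac{38743}{1924} \cdot \frac{1}{16785} = \frac{38743}{32294340}$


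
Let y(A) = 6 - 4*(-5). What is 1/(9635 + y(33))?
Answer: 1/9661 ≈ 0.00010351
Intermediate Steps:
y(A) = 26 (y(A) = 6 + 20 = 26)
1/(9635 + y(33)) = 1/(9635 + 26) = 1/9661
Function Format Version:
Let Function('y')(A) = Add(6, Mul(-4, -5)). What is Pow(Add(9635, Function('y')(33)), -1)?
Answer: Rational(1, 9661) ≈ 0.00010351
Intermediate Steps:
Function('y')(A) = 26 (Function('y')(A) = Add(6, 20) = 26)
Pow(Add(9635, Function('y')(33)), -1) = Pow(Add(9635, 26), -1) = Pow(9661, -1) = Rational(1, 9661)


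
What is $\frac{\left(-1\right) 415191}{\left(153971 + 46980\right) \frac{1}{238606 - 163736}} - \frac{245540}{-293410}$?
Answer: $- \frac{912070325187116}{5896103291} \approx -1.5469 \cdot 10^{5}$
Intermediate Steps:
$\frac{\left(-1\right) 415191}{\left(153971 + 46980\right) \frac{1}{238606 - 163736}} - \frac{245540}{-293410} = - \frac{415191}{200951 \cdot \frac{1}{74870}} - - \frac{24554}{29341} = - \frac{415191}{200951 \cdot \frac{1}{74870}} + \frac{24554}{29341} = - \frac{415191}{\frac{200951}{74870}} + \frac{24554}{29341} = \left(-415191\right) \frac{74870}{200951} + \frac{24554}{29341} = - \frac{31085350170}{200951} + \frac{24554}{29341} = - \frac{912070325187116}{5896103291}$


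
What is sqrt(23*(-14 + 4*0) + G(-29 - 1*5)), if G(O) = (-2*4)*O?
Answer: 5*I*sqrt(2) ≈ 7.0711*I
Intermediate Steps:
G(O) = -8*O
sqrt(23*(-14 + 4*0) + G(-29 - 1*5)) = sqrt(23*(-14 + 4*0) - 8*(-29 - 1*5)) = sqrt(23*(-14 + 0) - 8*(-29 - 5)) = sqrt(23*(-14) - 8*(-34)) = sqrt(-322 + 272) = sqrt(-50) = 5*I*sqrt(2)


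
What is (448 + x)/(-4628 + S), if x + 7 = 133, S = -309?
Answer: -574/4937 ≈ -0.11626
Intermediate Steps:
x = 126 (x = -7 + 133 = 126)
(448 + x)/(-4628 + S) = (448 + 126)/(-4628 - 309) = 574/(-4937) = 574*(-1/4937) = -574/4937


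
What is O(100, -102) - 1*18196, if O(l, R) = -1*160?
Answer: -18356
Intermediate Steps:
O(l, R) = -160
O(100, -102) - 1*18196 = -160 - 1*18196 = -160 - 18196 = -18356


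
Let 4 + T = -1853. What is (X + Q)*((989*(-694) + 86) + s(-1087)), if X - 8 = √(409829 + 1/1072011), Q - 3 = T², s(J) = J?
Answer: -2370357604820 - 1374734*√117744648748449330/1072011 ≈ -2.3708e+12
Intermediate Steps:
T = -1857 (T = -4 - 1853 = -1857)
Q = 3448452 (Q = 3 + (-1857)² = 3 + 3448449 = 3448452)
X = 8 + 2*√117744648748449330/1072011 (X = 8 + √(409829 + 1/1072011) = 8 + √(439341196120/1072011) = 8 + 2*√117744648748449330/1072011 ≈ 648.18)
(X + Q)*((989*(-694) + 86) + s(-1087)) = ((8 + 2*√117744648748449330/1072011) + 3448452)*((989*(-694) + 86) - 1087) = (3448460 + 2*√117744648748449330/1072011)*((-686366 + 86) - 1087) = (3448460 + 2*√117744648748449330/1072011)*(-686280 - 1087) = (3448460 + 2*√117744648748449330/1072011)*(-687367) = -2370357604820 - 1374734*√117744648748449330/1072011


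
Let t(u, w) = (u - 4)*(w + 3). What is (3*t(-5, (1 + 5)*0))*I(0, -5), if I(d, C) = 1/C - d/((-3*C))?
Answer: 81/5 ≈ 16.200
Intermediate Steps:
t(u, w) = (-4 + u)*(3 + w)
I(d, C) = 1/C + d/(3*C) (I(d, C) = 1/C - d*(-1/(3*C)) = 1/C - (-1)*d/(3*C) = 1/C + d/(3*C))
(3*t(-5, (1 + 5)*0))*I(0, -5) = (3*(-12 - 4*(1 + 5)*0 + 3*(-5) - 5*(1 + 5)*0))*((1/3)*(3 + 0)/(-5)) = (3*(-12 - 24*0 - 15 - 30*0))*((1/3)*(-1/5)*3) = (3*(-12 - 4*0 - 15 - 5*0))*(-1/5) = (3*(-12 + 0 - 15 + 0))*(-1/5) = (3*(-27))*(-1/5) = -81*(-1/5) = 81/5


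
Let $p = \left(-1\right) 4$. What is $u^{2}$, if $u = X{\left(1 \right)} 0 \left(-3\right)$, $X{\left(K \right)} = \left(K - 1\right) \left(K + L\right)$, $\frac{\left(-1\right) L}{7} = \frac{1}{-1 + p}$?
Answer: $0$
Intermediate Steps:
$p = -4$
$L = \frac{7}{5}$ ($L = - \frac{7}{-1 - 4} = - \frac{7}{-5} = \left(-7\right) \left(- \frac{1}{5}\right) = \frac{7}{5} \approx 1.4$)
$X{\left(K \right)} = \left(-1 + K\right) \left(\frac{7}{5} + K\right)$ ($X{\left(K \right)} = \left(K - 1\right) \left(K + \frac{7}{5}\right) = \left(-1 + K\right) \left(\frac{7}{5} + K\right)$)
$u = 0$ ($u = \left(- \frac{7}{5} + 1^{2} + \frac{2}{5} \cdot 1\right) 0 \left(-3\right) = \left(- \frac{7}{5} + 1 + \frac{2}{5}\right) 0 \left(-3\right) = 0 \cdot 0 \left(-3\right) = 0 \left(-3\right) = 0$)
$u^{2} = 0^{2} = 0$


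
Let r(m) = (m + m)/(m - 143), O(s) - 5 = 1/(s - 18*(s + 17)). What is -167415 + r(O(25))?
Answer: -16888665093/100879 ≈ -1.6742e+5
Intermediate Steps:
O(s) = 5 + 1/(-306 - 17*s) (O(s) = 5 + 1/(s - 18*(s + 17)) = 5 + 1/(s - 18*(17 + s)) = 5 + 1/(s + (-306 - 18*s)) = 5 + 1/(-306 - 17*s))
r(m) = 2*m/(-143 + m) (r(m) = (2*m)/(-143 + m) = 2*m/(-143 + m))
-167415 + r(O(25)) = -167415 + 2*((1529 + 85*25)/(17*(18 + 25)))/(-143 + (1529 + 85*25)/(17*(18 + 25))) = -167415 + 2*((1/17)*(1529 + 2125)/43)/(-143 + (1/17)*(1529 + 2125)/43) = -167415 + 2*((1/17)*(1/43)*3654)/(-143 + (1/17)*(1/43)*3654) = -167415 + 2*(3654/731)/(-143 + 3654/731) = -167415 + 2*(3654/731)/(-100879/731) = -167415 + 2*(3654/731)*(-731/100879) = -167415 - 7308/100879 = -16888665093/100879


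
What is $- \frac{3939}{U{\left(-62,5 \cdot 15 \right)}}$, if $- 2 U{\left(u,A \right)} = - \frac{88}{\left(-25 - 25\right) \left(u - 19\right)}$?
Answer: $- \frac{7976475}{22} \approx -3.6257 \cdot 10^{5}$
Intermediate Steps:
$U{\left(u,A \right)} = \frac{44}{950 - 50 u}$ ($U{\left(u,A \right)} = - \frac{\left(-88\right) \frac{1}{\left(-25 - 25\right) \left(u - 19\right)}}{2} = - \frac{\left(-88\right) \frac{1}{\left(-50\right) \left(-19 + u\right)}}{2} = - \frac{\left(-88\right) \frac{1}{950 - 50 u}}{2} = \frac{44}{950 - 50 u}$)
$- \frac{3939}{U{\left(-62,5 \cdot 15 \right)}} = - \frac{3939}{\left(-22\right) \frac{1}{-475 + 25 \left(-62\right)}} = - \frac{3939}{\left(-22\right) \frac{1}{-475 - 1550}} = - \frac{3939}{\left(-22\right) \frac{1}{-2025}} = - \frac{3939}{\left(-22\right) \left(- \frac{1}{2025}\right)} = - \frac{3939}{\frac{22}{2025}} = \left(-3939\right) \frac{2025}{22} = - \frac{7976475}{22}$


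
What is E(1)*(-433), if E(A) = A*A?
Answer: -433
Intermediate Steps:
E(A) = A²
E(1)*(-433) = 1²*(-433) = 1*(-433) = -433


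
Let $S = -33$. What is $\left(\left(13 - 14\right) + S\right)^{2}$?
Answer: $1156$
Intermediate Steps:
$\left(\left(13 - 14\right) + S\right)^{2} = \left(\left(13 - 14\right) - 33\right)^{2} = \left(-1 - 33\right)^{2} = \left(-34\right)^{2} = 1156$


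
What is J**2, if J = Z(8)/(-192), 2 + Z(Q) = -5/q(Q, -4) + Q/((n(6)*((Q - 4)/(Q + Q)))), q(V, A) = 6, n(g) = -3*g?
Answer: 6889/11943936 ≈ 0.00057678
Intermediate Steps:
Z(Q) = -17/6 - Q**2/(9*(-4 + Q)) (Z(Q) = -2 + (-5/6 + Q/(((-3*6)*((Q - 4)/(Q + Q))))) = -2 + (-5*1/6 + Q/((-18*(-4 + Q)/(2*Q)))) = -2 + (-5/6 + Q/((-18*(-4 + Q)*1/(2*Q)))) = -2 + (-5/6 + Q/((-9*(-4 + Q)/Q))) = -2 + (-5/6 + Q*(-Q/(9*(-4 + Q)))) = -2 + (-5/6 - Q**2/(9*(-4 + Q))) = -17/6 - Q**2/(9*(-4 + Q)))
J = 83/3456 (J = ((204 - 51*8 - 2*8**2)/(18*(-4 + 8)))/(-192) = ((1/18)*(204 - 408 - 2*64)/4)*(-1/192) = ((1/18)*(1/4)*(204 - 408 - 128))*(-1/192) = ((1/18)*(1/4)*(-332))*(-1/192) = -83/18*(-1/192) = 83/3456 ≈ 0.024016)
J**2 = (83/3456)**2 = 6889/11943936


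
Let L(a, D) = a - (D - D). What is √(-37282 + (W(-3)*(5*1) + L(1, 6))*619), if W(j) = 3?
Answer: 117*I*√2 ≈ 165.46*I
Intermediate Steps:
L(a, D) = a (L(a, D) = a - 1*0 = a + 0 = a)
√(-37282 + (W(-3)*(5*1) + L(1, 6))*619) = √(-37282 + (3*(5*1) + 1)*619) = √(-37282 + (3*5 + 1)*619) = √(-37282 + (15 + 1)*619) = √(-37282 + 16*619) = √(-37282 + 9904) = √(-27378) = 117*I*√2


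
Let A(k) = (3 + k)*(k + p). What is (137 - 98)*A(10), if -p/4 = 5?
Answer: -5070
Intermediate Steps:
p = -20 (p = -4*5 = -20)
A(k) = (-20 + k)*(3 + k) (A(k) = (3 + k)*(k - 20) = (3 + k)*(-20 + k) = (-20 + k)*(3 + k))
(137 - 98)*A(10) = (137 - 98)*(-60 + 10² - 17*10) = 39*(-60 + 100 - 170) = 39*(-130) = -5070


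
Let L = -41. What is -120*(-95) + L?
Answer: 11359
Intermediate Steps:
-120*(-95) + L = -120*(-95) - 41 = 11400 - 41 = 11359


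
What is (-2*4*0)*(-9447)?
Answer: 0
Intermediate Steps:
(-2*4*0)*(-9447) = -8*0*(-9447) = 0*(-9447) = 0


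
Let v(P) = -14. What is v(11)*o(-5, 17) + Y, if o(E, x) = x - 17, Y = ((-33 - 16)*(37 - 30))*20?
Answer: -6860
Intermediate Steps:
Y = -6860 (Y = -49*7*20 = -343*20 = -6860)
o(E, x) = -17 + x
v(11)*o(-5, 17) + Y = -14*(-17 + 17) - 6860 = -14*0 - 6860 = 0 - 6860 = -6860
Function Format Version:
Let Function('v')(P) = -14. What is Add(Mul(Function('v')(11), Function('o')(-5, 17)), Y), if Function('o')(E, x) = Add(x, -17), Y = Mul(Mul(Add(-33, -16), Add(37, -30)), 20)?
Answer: -6860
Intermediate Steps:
Y = -6860 (Y = Mul(Mul(-49, 7), 20) = Mul(-343, 20) = -6860)
Function('o')(E, x) = Add(-17, x)
Add(Mul(Function('v')(11), Function('o')(-5, 17)), Y) = Add(Mul(-14, Add(-17, 17)), -6860) = Add(Mul(-14, 0), -6860) = Add(0, -6860) = -6860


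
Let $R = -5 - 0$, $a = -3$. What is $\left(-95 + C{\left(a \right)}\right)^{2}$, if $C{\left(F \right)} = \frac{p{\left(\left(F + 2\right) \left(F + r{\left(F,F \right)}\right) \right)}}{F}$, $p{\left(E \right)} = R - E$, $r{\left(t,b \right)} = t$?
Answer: $\frac{75076}{9} \approx 8341.8$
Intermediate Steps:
$R = -5$ ($R = -5 + 0 = -5$)
$p{\left(E \right)} = -5 - E$
$C{\left(F \right)} = \frac{-5 - 2 F \left(2 + F\right)}{F}$ ($C{\left(F \right)} = \frac{-5 - \left(F + 2\right) \left(F + F\right)}{F} = \frac{-5 - \left(2 + F\right) 2 F}{F} = \frac{-5 - 2 F \left(2 + F\right)}{F}$)
$\left(-95 + C{\left(a \right)}\right)^{2} = \left(-95 - \left(-2 - \frac{5}{3}\right)\right)^{2} = \left(-95 - - \frac{11}{3}\right)^{2} = \left(-95 + \left(-4 + \frac{5}{3} + 6\right)\right)^{2} = \left(-95 + \frac{11}{3}\right)^{2} = \left(- \frac{274}{3}\right)^{2} = \frac{75076}{9}$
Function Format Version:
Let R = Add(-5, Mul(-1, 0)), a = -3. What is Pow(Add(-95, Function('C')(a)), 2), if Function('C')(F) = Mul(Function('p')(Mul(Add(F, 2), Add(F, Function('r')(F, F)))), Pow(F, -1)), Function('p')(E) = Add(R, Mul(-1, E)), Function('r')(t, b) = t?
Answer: Rational(75076, 9) ≈ 8341.8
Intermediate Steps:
R = -5 (R = Add(-5, 0) = -5)
Function('p')(E) = Add(-5, Mul(-1, E))
Function('C')(F) = Mul(Pow(F, -1), Add(-5, Mul(-2, F, Add(2, F)))) (Function('C')(F) = Mul(Add(-5, Mul(-1, Mul(Add(F, 2), Add(F, F)))), Pow(F, -1)) = Mul(Add(-5, Mul(-1, Mul(Add(2, F), Mul(2, F)))), Pow(F, -1)) = Mul(Add(-5, Mul(-1, Mul(2, F, Add(2, F)))), Pow(F, -1)) = Mul(Add(-5, Mul(-2, F, Add(2, F))), Pow(F, -1)) = Mul(Pow(F, -1), Add(-5, Mul(-2, F, Add(2, F)))))
Pow(Add(-95, Function('C')(a)), 2) = Pow(Add(-95, Add(-4, Mul(-5, Pow(-3, -1)), Mul(-2, -3))), 2) = Pow(Add(-95, Add(-4, Mul(-5, Rational(-1, 3)), 6)), 2) = Pow(Add(-95, Add(-4, Rational(5, 3), 6)), 2) = Pow(Add(-95, Rational(11, 3)), 2) = Pow(Rational(-274, 3), 2) = Rational(75076, 9)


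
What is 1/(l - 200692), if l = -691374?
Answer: -1/892066 ≈ -1.1210e-6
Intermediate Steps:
1/(l - 200692) = 1/(-691374 - 200692) = 1/(-892066) = -1/892066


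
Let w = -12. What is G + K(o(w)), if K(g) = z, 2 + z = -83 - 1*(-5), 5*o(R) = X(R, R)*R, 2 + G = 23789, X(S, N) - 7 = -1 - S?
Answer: 23707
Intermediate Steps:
X(S, N) = 6 - S (X(S, N) = 7 + (-1 - S) = 6 - S)
G = 23787 (G = -2 + 23789 = 23787)
o(R) = R*(6 - R)/5 (o(R) = ((6 - R)*R)/5 = (R*(6 - R))/5 = R*(6 - R)/5)
z = -80 (z = -2 + (-83 - 1*(-5)) = -2 + (-83 + 5) = -2 - 78 = -80)
K(g) = -80
G + K(o(w)) = 23787 - 80 = 23707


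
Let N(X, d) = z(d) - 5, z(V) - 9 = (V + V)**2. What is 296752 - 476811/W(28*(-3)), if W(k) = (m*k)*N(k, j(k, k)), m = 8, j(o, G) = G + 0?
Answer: 1876384421081/6323072 ≈ 2.9675e+5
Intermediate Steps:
j(o, G) = G
z(V) = 9 + 4*V**2 (z(V) = 9 + (V + V)**2 = 9 + (2*V)**2 = 9 + 4*V**2)
N(X, d) = 4 + 4*d**2 (N(X, d) = (9 + 4*d**2) - 5 = 4 + 4*d**2)
W(k) = 8*k*(4 + 4*k**2) (W(k) = (8*k)*(4 + 4*k**2) = 8*k*(4 + 4*k**2))
296752 - 476811/W(28*(-3)) = 296752 - 476811/(32*(28*(-3))*(1 + (28*(-3))**2)) = 296752 - 476811/(32*(-84)*(1 + (-84)**2)) = 296752 - 476811/(32*(-84)*(1 + 7056)) = 296752 - 476811/(32*(-84)*7057) = 296752 - 476811/(-18969216) = 296752 - 476811*(-1)/18969216 = 296752 - 1*(-158937/6323072) = 296752 + 158937/6323072 = 1876384421081/6323072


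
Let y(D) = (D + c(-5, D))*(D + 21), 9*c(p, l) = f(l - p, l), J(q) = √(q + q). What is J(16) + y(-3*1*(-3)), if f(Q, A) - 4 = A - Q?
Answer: 800/3 + 4*√2 ≈ 272.32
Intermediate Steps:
f(Q, A) = 4 + A - Q (f(Q, A) = 4 + (A - Q) = 4 + A - Q)
J(q) = √2*√q (J(q) = √(2*q) = √2*√q)
c(p, l) = 4/9 + p/9 (c(p, l) = (4 + l - (l - p))/9 = (4 + l + (p - l))/9 = (4 + p)/9 = 4/9 + p/9)
y(D) = (21 + D)*(-⅑ + D) (y(D) = (D + (4/9 + (⅑)*(-5)))*(D + 21) = (D + (4/9 - 5/9))*(21 + D) = (D - ⅑)*(21 + D) = (-⅑ + D)*(21 + D) = (21 + D)*(-⅑ + D))
J(16) + y(-3*1*(-3)) = √2*√16 + (-7/3 + (-3*1*(-3))² + 188*(-3*1*(-3))/9) = √2*4 + (-7/3 + (-3*(-3))² + 188*(-3*(-3))/9) = 4*√2 + (-7/3 + 9² + (188/9)*9) = 4*√2 + (-7/3 + 81 + 188) = 4*√2 + 800/3 = 800/3 + 4*√2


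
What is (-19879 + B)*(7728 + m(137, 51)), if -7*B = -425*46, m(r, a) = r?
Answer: -940677595/7 ≈ -1.3438e+8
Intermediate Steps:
B = 19550/7 (B = -(-425)*46/7 = -1/7*(-19550) = 19550/7 ≈ 2792.9)
(-19879 + B)*(7728 + m(137, 51)) = (-19879 + 19550/7)*(7728 + 137) = -119603/7*7865 = -940677595/7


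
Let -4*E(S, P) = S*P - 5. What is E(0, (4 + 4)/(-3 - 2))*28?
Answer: 35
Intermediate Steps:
E(S, P) = 5/4 - P*S/4 (E(S, P) = -(S*P - 5)/4 = -(P*S - 5)/4 = -(-5 + P*S)/4 = 5/4 - P*S/4)
E(0, (4 + 4)/(-3 - 2))*28 = (5/4 - ¼*(4 + 4)/(-3 - 2)*0)*28 = (5/4 - ¼*8/(-5)*0)*28 = (5/4 - ¼*8*(-⅕)*0)*28 = (5/4 - ¼*(-8/5)*0)*28 = (5/4 + 0)*28 = (5/4)*28 = 35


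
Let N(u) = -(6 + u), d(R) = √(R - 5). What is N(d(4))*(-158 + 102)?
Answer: 336 + 56*I ≈ 336.0 + 56.0*I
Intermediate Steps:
d(R) = √(-5 + R)
N(u) = -6 - u
N(d(4))*(-158 + 102) = (-6 - √(-5 + 4))*(-158 + 102) = (-6 - √(-1))*(-56) = (-6 - I)*(-56) = 336 + 56*I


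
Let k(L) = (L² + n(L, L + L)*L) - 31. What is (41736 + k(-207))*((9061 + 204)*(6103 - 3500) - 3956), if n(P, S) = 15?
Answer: 1963966623711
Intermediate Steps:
k(L) = -31 + L² + 15*L (k(L) = (L² + 15*L) - 31 = -31 + L² + 15*L)
(41736 + k(-207))*((9061 + 204)*(6103 - 3500) - 3956) = (41736 + (-31 + (-207)² + 15*(-207)))*((9061 + 204)*(6103 - 3500) - 3956) = (41736 + (-31 + 42849 - 3105))*(9265*2603 - 3956) = (41736 + 39713)*(24116795 - 3956) = 81449*24112839 = 1963966623711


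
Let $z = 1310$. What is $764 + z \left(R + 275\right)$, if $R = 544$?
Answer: $1073654$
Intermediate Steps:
$764 + z \left(R + 275\right) = 764 + 1310 \left(544 + 275\right) = 764 + 1310 \cdot 819 = 764 + 1072890 = 1073654$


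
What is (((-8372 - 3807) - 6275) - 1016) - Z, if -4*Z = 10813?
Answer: -67067/4 ≈ -16767.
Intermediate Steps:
Z = -10813/4 (Z = -1/4*10813 = -10813/4 ≈ -2703.3)
(((-8372 - 3807) - 6275) - 1016) - Z = (((-8372 - 3807) - 6275) - 1016) - 1*(-10813/4) = ((-12179 - 6275) - 1016) + 10813/4 = (-18454 - 1016) + 10813/4 = -19470 + 10813/4 = -67067/4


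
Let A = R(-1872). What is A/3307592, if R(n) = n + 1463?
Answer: -409/3307592 ≈ -0.00012365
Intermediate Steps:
R(n) = 1463 + n
A = -409 (A = 1463 - 1872 = -409)
A/3307592 = -409/3307592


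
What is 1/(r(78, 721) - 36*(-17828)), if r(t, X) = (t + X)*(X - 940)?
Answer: 1/466827 ≈ 2.1421e-6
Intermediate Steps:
r(t, X) = (-940 + X)*(X + t) (r(t, X) = (X + t)*(-940 + X) = (-940 + X)*(X + t))
1/(r(78, 721) - 36*(-17828)) = 1/((721**2 - 940*721 - 940*78 + 721*78) - 36*(-17828)) = 1/((519841 - 677740 - 73320 + 56238) + 641808) = 1/(-174981 + 641808) = 1/466827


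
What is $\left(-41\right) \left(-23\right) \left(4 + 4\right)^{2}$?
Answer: $60352$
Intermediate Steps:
$\left(-41\right) \left(-23\right) \left(4 + 4\right)^{2} = 943 \cdot 8^{2} = 943 \cdot 64 = 60352$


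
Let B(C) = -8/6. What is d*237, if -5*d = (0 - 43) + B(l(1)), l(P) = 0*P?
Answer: 10507/5 ≈ 2101.4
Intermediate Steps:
l(P) = 0
B(C) = -4/3 (B(C) = -8*1/6 = -4/3)
d = 133/15 (d = -((0 - 43) - 4/3)/5 = -(-43 - 4/3)/5 = -1/5*(-133/3) = 133/15 ≈ 8.8667)
d*237 = (133/15)*237 = 10507/5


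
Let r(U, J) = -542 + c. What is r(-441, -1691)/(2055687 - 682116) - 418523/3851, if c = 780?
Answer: -574870139095/5289621921 ≈ -108.68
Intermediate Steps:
r(U, J) = 238 (r(U, J) = -542 + 780 = 238)
r(-441, -1691)/(2055687 - 682116) - 418523/3851 = 238/(2055687 - 682116) - 418523/3851 = 238/1373571 - 418523*1/3851 = 238*(1/1373571) - 418523/3851 = 238/1373571 - 418523/3851 = -574870139095/5289621921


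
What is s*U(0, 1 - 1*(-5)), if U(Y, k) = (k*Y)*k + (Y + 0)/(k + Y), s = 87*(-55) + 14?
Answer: 0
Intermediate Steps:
s = -4771 (s = -4785 + 14 = -4771)
U(Y, k) = Y*k**2 + Y/(Y + k) (U(Y, k) = (Y*k)*k + Y/(Y + k) = Y*k**2 + Y/(Y + k))
s*U(0, 1 - 1*(-5)) = -0*(1 + (1 - 1*(-5))**3 + 0*(1 - 1*(-5))**2)/(0 + (1 - 1*(-5))) = -0*(1 + (1 + 5)**3 + 0*(1 + 5)**2)/(0 + (1 + 5)) = -0*(1 + 6**3 + 0*6**2)/(0 + 6) = -0*(1 + 216 + 0*36)/6 = -0*(1 + 216 + 0)/6 = -0*217/6 = -4771*0 = 0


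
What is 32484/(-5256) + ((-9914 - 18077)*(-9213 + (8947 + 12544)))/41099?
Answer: -2063565029/246594 ≈ -8368.3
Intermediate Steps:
32484/(-5256) + ((-9914 - 18077)*(-9213 + (8947 + 12544)))/41099 = 32484*(-1/5256) - 27991*(-9213 + 21491)*(1/41099) = -2707/438 - 27991*12278*(1/41099) = -2707/438 - 343673498*1/41099 = -2707/438 - 343673498/41099 = -2063565029/246594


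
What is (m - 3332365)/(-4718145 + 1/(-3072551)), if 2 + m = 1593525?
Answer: 2671340362971/7248370568948 ≈ 0.36854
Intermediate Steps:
m = 1593523 (m = -2 + 1593525 = 1593523)
(m - 3332365)/(-4718145 + 1/(-3072551)) = (1593523 - 3332365)/(-4718145 + 1/(-3072551)) = -1738842/(-4718145 - 1/3072551) = -1738842/(-14496741137896/3072551) = -1738842*(-3072551/14496741137896) = 2671340362971/7248370568948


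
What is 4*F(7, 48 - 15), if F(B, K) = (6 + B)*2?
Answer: 104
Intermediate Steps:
F(B, K) = 12 + 2*B
4*F(7, 48 - 15) = 4*(12 + 2*7) = 4*(12 + 14) = 4*26 = 104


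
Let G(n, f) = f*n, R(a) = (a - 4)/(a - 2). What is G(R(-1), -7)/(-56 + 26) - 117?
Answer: -2099/18 ≈ -116.61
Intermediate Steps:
R(a) = (-4 + a)/(-2 + a)
G(R(-1), -7)/(-56 + 26) - 117 = (-7*(-4 - 1)/(-2 - 1))/(-56 + 26) - 117 = (-7*(-5)/(-3))/(-30) - 117 = -(-7)*(-⅓*(-5))/30 - 117 = -(-7)*5/(30*3) - 117 = -1/30*(-35/3) - 117 = 7/18 - 117 = -2099/18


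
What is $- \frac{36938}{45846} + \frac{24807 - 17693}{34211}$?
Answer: $- \frac{468768737}{784218753} \approx -0.59775$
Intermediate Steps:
$- \frac{36938}{45846} + \frac{24807 - 17693}{34211} = \left(-36938\right) \frac{1}{45846} + \left(24807 - 17693\right) \frac{1}{34211} = - \frac{18469}{22923} + 7114 \cdot \frac{1}{34211} = - \frac{18469}{22923} + \frac{7114}{34211} = - \frac{468768737}{784218753}$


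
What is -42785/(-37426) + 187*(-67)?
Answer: -468867569/37426 ≈ -12528.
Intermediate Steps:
-42785/(-37426) + 187*(-67) = -42785*(-1/37426) - 12529 = 42785/37426 - 12529 = -468867569/37426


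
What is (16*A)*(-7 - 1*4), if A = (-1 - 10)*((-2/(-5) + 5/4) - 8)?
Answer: -61468/5 ≈ -12294.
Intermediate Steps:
A = 1397/20 (A = -11*((-2*(-⅕) + 5*(¼)) - 8) = -11*((⅖ + 5/4) - 8) = -11*(33/20 - 8) = -11*(-127/20) = 1397/20 ≈ 69.850)
(16*A)*(-7 - 1*4) = (16*(1397/20))*(-7 - 1*4) = 5588*(-7 - 4)/5 = (5588/5)*(-11) = -61468/5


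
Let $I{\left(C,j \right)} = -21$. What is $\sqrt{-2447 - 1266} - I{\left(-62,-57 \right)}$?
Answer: $21 + i \sqrt{3713} \approx 21.0 + 60.934 i$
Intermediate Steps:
$\sqrt{-2447 - 1266} - I{\left(-62,-57 \right)} = \sqrt{-2447 - 1266} - -21 = \sqrt{-3713} + 21 = i \sqrt{3713} + 21 = 21 + i \sqrt{3713}$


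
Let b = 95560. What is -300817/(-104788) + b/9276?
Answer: 139173041/10565364 ≈ 13.173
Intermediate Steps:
-300817/(-104788) + b/9276 = -300817/(-104788) + 95560/9276 = -300817*(-1/104788) + 95560*(1/9276) = 13079/4556 + 23890/2319 = 139173041/10565364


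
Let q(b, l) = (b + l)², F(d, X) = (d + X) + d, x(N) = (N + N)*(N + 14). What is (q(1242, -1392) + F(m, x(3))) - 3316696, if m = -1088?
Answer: -3296270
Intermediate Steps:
x(N) = 2*N*(14 + N) (x(N) = (2*N)*(14 + N) = 2*N*(14 + N))
F(d, X) = X + 2*d (F(d, X) = (X + d) + d = X + 2*d)
(q(1242, -1392) + F(m, x(3))) - 3316696 = ((1242 - 1392)² + (2*3*(14 + 3) + 2*(-1088))) - 3316696 = ((-150)² + (2*3*17 - 2176)) - 3316696 = (22500 + (102 - 2176)) - 3316696 = (22500 - 2074) - 3316696 = 20426 - 3316696 = -3296270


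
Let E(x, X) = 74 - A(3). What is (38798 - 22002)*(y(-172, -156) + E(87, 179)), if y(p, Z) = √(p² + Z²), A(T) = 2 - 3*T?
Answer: 1360476 + 67184*√3370 ≈ 5.2606e+6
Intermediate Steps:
E(x, X) = 81 (E(x, X) = 74 - (2 - 3*3) = 74 - (2 - 9) = 74 - 1*(-7) = 74 + 7 = 81)
y(p, Z) = √(Z² + p²)
(38798 - 22002)*(y(-172, -156) + E(87, 179)) = (38798 - 22002)*(√((-156)² + (-172)²) + 81) = 16796*(√(24336 + 29584) + 81) = 16796*(√53920 + 81) = 16796*(4*√3370 + 81) = 16796*(81 + 4*√3370) = 1360476 + 67184*√3370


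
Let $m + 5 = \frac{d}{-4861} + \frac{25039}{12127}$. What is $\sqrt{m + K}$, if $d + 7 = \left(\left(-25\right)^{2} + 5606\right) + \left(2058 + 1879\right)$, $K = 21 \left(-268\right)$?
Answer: $\frac{i \sqrt{19574907595388824093}}{58949347} \approx 75.053 i$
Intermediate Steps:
$K = -5628$
$d = 10161$ ($d = -7 + \left(\left(\left(-25\right)^{2} + 5606\right) + \left(2058 + 1879\right)\right) = -7 + \left(\left(625 + 5606\right) + 3937\right) = -7 + \left(6231 + 3937\right) = -7 + 10168 = 10161$)
$m = - \frac{296254603}{58949347}$ ($m = -5 + \left(\frac{10161}{-4861} + \frac{25039}{12127}\right) = -5 + \left(10161 \left(- \frac{1}{4861}\right) + 25039 \cdot \frac{1}{12127}\right) = -5 + \left(- \frac{10161}{4861} + \frac{25039}{12127}\right) = -5 - \frac{1507868}{58949347} = - \frac{296254603}{58949347} \approx -5.0256$)
$\sqrt{m + K} = \sqrt{- \frac{296254603}{58949347} - 5628} = \sqrt{- \frac{332063179519}{58949347}} = \frac{i \sqrt{19574907595388824093}}{58949347}$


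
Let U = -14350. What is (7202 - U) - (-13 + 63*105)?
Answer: 14950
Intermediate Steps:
(7202 - U) - (-13 + 63*105) = (7202 - 1*(-14350)) - (-13 + 63*105) = (7202 + 14350) - (-13 + 6615) = 21552 - 1*6602 = 21552 - 6602 = 14950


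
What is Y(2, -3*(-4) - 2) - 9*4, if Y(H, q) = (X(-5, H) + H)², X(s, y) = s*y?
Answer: 28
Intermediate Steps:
Y(H, q) = 16*H² (Y(H, q) = (-5*H + H)² = (-4*H)² = 16*H²)
Y(2, -3*(-4) - 2) - 9*4 = 16*2² - 9*4 = 16*4 - 36 = 64 - 36 = 28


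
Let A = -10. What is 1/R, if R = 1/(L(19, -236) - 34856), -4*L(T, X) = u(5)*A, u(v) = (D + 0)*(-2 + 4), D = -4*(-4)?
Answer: -34776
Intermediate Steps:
D = 16
u(v) = 32 (u(v) = (16 + 0)*(-2 + 4) = 16*2 = 32)
L(T, X) = 80 (L(T, X) = -8*(-10) = -1/4*(-320) = 80)
R = -1/34776 (R = 1/(80 - 34856) = 1/(-34776) = -1/34776 ≈ -2.8755e-5)
1/R = 1/(-1/34776) = -34776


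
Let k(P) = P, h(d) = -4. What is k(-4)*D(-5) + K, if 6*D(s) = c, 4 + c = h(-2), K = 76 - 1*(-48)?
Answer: 388/3 ≈ 129.33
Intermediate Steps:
K = 124 (K = 76 + 48 = 124)
c = -8 (c = -4 - 4 = -8)
D(s) = -4/3 (D(s) = (⅙)*(-8) = -4/3)
k(-4)*D(-5) + K = -4*(-4/3) + 124 = 16/3 + 124 = 388/3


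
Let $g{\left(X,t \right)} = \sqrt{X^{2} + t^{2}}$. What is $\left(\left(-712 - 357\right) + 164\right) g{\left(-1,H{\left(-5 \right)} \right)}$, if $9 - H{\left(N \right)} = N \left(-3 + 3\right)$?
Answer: $- 905 \sqrt{82} \approx -8195.1$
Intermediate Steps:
$H{\left(N \right)} = 9$ ($H{\left(N \right)} = 9 - N \left(-3 + 3\right) = 9 - N 0 = 9 - 0 = 9 + 0 = 9$)
$\left(\left(-712 - 357\right) + 164\right) g{\left(-1,H{\left(-5 \right)} \right)} = \left(\left(-712 - 357\right) + 164\right) \sqrt{\left(-1\right)^{2} + 9^{2}} = \left(-1069 + 164\right) \sqrt{1 + 81} = - 905 \sqrt{82}$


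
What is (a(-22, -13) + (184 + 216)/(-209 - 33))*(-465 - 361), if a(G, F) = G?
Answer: 2364012/121 ≈ 19537.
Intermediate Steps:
(a(-22, -13) + (184 + 216)/(-209 - 33))*(-465 - 361) = (-22 + (184 + 216)/(-209 - 33))*(-465 - 361) = (-22 + 400/(-242))*(-826) = (-22 + 400*(-1/242))*(-826) = (-22 - 200/121)*(-826) = -2862/121*(-826) = 2364012/121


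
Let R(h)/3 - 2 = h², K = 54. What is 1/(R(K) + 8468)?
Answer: 1/17222 ≈ 5.8065e-5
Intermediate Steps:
R(h) = 6 + 3*h²
1/(R(K) + 8468) = 1/((6 + 3*54²) + 8468) = 1/((6 + 3*2916) + 8468) = 1/((6 + 8748) + 8468) = 1/(8754 + 8468) = 1/17222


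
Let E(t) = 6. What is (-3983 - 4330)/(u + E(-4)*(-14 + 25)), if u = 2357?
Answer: -8313/2423 ≈ -3.4309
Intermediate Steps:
(-3983 - 4330)/(u + E(-4)*(-14 + 25)) = (-3983 - 4330)/(2357 + 6*(-14 + 25)) = -8313/(2357 + 6*11) = -8313/(2357 + 66) = -8313/2423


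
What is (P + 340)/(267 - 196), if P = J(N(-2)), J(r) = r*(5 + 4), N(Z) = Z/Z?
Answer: 349/71 ≈ 4.9155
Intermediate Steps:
N(Z) = 1
J(r) = 9*r (J(r) = r*9 = 9*r)
P = 9 (P = 9*1 = 9)
(P + 340)/(267 - 196) = (9 + 340)/(267 - 196) = 349/71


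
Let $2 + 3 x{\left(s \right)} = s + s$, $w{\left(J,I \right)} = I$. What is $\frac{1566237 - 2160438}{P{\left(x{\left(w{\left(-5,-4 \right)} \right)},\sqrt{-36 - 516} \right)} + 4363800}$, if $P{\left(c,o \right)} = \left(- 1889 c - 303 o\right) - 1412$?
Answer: $- \frac{191499108021}{1407943504574} - \frac{26563707 i \sqrt{138}}{1407943504574} \approx -0.13601 - 0.00022164 i$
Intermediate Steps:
$x{\left(s \right)} = - \frac{2}{3} + \frac{2 s}{3}$ ($x{\left(s \right)} = - \frac{2}{3} + \frac{s + s}{3} = - \frac{2}{3} + \frac{2 s}{3}$)
$P{\left(c,o \right)} = -1412 - 1889 c - 303 o$
$\frac{1566237 - 2160438}{P{\left(x{\left(w{\left(-5,-4 \right)} \right)},\sqrt{-36 - 516} \right)} + 4363800} = \frac{1566237 - 2160438}{\left(-1412 - 1889 \left(- \frac{2}{3} + \frac{2}{3} \left(-4\right)\right) - 303 \sqrt{-36 - 516}\right) + 4363800} = - \frac{594201}{\left(-1412 - 1889 \left(- \frac{2}{3} - \frac{8}{3}\right) - 303 \sqrt{-552}\right) + 4363800} = - \frac{594201}{\left(-1412 - - \frac{18890}{3} - 303 \cdot 2 i \sqrt{138}\right) + 4363800} = - \frac{594201}{\left(-1412 + \frac{18890}{3} - 606 i \sqrt{138}\right) + 4363800} = - \frac{594201}{\left(\frac{14654}{3} - 606 i \sqrt{138}\right) + 4363800} = - \frac{594201}{\frac{13106054}{3} - 606 i \sqrt{138}}$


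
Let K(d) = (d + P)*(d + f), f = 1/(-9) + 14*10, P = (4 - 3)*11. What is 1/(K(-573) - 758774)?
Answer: -9/4638290 ≈ -1.9404e-6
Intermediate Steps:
P = 11 (P = 1*11 = 11)
f = 1259/9 (f = -⅑ + 140 = 1259/9 ≈ 139.89)
K(d) = (11 + d)*(1259/9 + d) (K(d) = (d + 11)*(d + 1259/9) = (11 + d)*(1259/9 + d))
1/(K(-573) - 758774) = 1/((13849/9 + (-573)² + (1358/9)*(-573)) - 758774) = 1/((13849/9 + 328329 - 259378/3) - 758774) = 1/(2190676/9 - 758774) = 1/(-4638290/9) = -9/4638290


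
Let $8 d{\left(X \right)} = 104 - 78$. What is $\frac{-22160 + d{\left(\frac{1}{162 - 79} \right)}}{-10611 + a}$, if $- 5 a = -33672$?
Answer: $\frac{63305}{11076} \approx 5.7155$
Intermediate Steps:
$d{\left(X \right)} = \frac{13}{4}$ ($d{\left(X \right)} = \frac{104 - 78}{8} = \frac{1}{8} \cdot 26 = \frac{13}{4}$)
$a = \frac{33672}{5}$ ($a = \left(- \frac{1}{5}\right) \left(-33672\right) = \frac{33672}{5} \approx 6734.4$)
$\frac{-22160 + d{\left(\frac{1}{162 - 79} \right)}}{-10611 + a} = \frac{-22160 + \frac{13}{4}}{-10611 + \frac{33672}{5}} = - \frac{88627}{4 \left(- \frac{19383}{5}\right)} = \left(- \frac{88627}{4}\right) \left(- \frac{5}{19383}\right) = \frac{63305}{11076}$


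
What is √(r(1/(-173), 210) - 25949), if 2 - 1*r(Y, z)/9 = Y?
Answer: I*√776087342/173 ≈ 161.03*I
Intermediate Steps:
r(Y, z) = 18 - 9*Y
√(r(1/(-173), 210) - 25949) = √((18 - 9/(-173)) - 25949) = √((18 - 9*(-1/173)) - 25949) = √((18 + 9/173) - 25949) = √(3123/173 - 25949) = √(-4486054/173) = I*√776087342/173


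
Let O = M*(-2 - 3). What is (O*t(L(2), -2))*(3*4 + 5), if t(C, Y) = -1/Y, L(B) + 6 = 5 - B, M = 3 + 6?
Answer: -765/2 ≈ -382.50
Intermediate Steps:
M = 9
L(B) = -1 - B (L(B) = -6 + (5 - B) = -1 - B)
O = -45 (O = 9*(-2 - 3) = 9*(-5) = -45)
(O*t(L(2), -2))*(3*4 + 5) = (-(-45)/(-2))*(3*4 + 5) = (-(-45)*(-1)/2)*(12 + 5) = -45*½*17 = -45/2*17 = -765/2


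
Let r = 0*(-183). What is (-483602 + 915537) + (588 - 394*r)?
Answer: 432523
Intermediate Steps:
r = 0
(-483602 + 915537) + (588 - 394*r) = (-483602 + 915537) + (588 - 394*0) = 431935 + (588 + 0) = 431935 + 588 = 432523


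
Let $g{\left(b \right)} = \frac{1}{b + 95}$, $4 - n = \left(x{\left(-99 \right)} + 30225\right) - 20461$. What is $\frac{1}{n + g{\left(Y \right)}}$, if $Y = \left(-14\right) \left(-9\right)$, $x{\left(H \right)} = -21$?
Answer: $- \frac{221}{2152318} \approx -0.00010268$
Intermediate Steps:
$Y = 126$
$n = -9739$ ($n = 4 - \left(\left(-21 + 30225\right) - 20461\right) = 4 - \left(30204 - 20461\right) = 4 - 9743 = -9739$)
$g{\left(b \right)} = \frac{1}{95 + b}$
$\frac{1}{n + g{\left(Y \right)}} = \frac{1}{-9739 + \frac{1}{95 + 126}} = \frac{1}{-9739 + \frac{1}{221}} = \frac{1}{- \frac{2152318}{221}} = - \frac{221}{2152318}$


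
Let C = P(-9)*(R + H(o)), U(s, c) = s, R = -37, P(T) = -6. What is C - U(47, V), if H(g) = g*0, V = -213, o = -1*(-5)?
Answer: 175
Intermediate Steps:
o = 5
H(g) = 0
C = 222 (C = -6*(-37 + 0) = -6*(-37) = 222)
C - U(47, V) = 222 - 1*47 = 222 - 47 = 175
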